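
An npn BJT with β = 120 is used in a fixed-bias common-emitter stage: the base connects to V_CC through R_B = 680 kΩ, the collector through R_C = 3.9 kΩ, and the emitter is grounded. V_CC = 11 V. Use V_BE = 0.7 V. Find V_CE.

V_CE ≈ 3.9 V

Base loop: V_CC = I_B·R_B + V_BE, so I_B = (11 − 0.7)/680 kΩ = 0.0151 mA.
In the active region I_C = β·I_B = 120 × 0.0151 = 1.82 mA.
Collector loop: V_CE = V_CC − I_C·R_C = 11 − 1.82×3.9 = 3.91 V.
Since V_CE = 3.91 V > V_CE(sat) ≈ 0.2 V, the transistor is in the active region as assumed.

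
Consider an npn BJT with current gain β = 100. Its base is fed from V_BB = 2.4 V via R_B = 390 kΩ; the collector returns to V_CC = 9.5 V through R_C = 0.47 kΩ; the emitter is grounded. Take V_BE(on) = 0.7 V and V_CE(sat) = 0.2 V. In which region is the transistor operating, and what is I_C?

Assume active. Base-emitter loop: I_B = (V_BB − V_BE)/R_B = (2.4 − 0.7)/390 = 0.00436 mA.
I_C = β·I_B = 100×0.00436 = 0.436 mA.
V_CE = V_CC − I_C·R_C = 9.5 − 0.436×0.47 = 9.3 V > V_CE(sat), so the active-region assumption holds.

active; I_C ≈ 0.44 mA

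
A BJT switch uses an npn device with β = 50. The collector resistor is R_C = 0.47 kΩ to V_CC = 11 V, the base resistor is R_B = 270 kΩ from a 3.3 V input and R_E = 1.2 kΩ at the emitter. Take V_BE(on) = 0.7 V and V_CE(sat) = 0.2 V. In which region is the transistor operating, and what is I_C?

active; I_C ≈ 0.39 mA

Assume active. Base-emitter loop: I_B = (V_BB − V_BE)/(R_B + (β+1)R_E) = (3.3 − 0.7)/(270 + 51×1.2) = 0.00785 mA.
I_C = β·I_B = 50×0.00785 = 0.393 mA.
V_CE = V_CC − I_C·R_C − I_E·R_E = 11 − 0.393×0.47 − 0.4×1.2 = 10.3 V > V_CE(sat), so the active-region assumption holds.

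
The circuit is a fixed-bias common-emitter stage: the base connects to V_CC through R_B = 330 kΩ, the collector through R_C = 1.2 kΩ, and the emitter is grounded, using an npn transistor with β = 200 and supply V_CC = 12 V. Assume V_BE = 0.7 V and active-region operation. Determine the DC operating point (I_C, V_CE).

Base loop: V_CC = I_B·R_B + V_BE, so I_B = (12 − 0.7)/330 kΩ = 0.0342 mA.
In the active region I_C = β·I_B = 200 × 0.0342 = 6.85 mA.
Collector loop: V_CE = V_CC − I_C·R_C = 12 − 6.85×1.2 = 3.78 V.
Since V_CE = 3.78 V > V_CE(sat) ≈ 0.2 V, the transistor is in the active region as assumed.

I_C ≈ 6.8 mA, V_CE ≈ 3.8 V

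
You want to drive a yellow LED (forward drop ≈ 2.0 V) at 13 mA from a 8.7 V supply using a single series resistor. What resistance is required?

R ≈ 0.52 kΩ

The resistor drops V_S − V_D = 8.7 − 2.0 = 6.7 V at 13 mA.
R = 6.7 V / 13 mA = 0.515 kΩ.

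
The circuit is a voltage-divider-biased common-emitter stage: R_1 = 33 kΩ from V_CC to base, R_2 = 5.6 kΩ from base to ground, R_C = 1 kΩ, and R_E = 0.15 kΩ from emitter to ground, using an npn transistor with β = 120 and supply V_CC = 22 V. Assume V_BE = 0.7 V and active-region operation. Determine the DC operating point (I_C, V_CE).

Thevenize the base divider: V_Th = V_CC·R_2/(R_1+R_2) = 22×5.6/38.6 = 3.19 V, R_Th = R_1‖R_2 = 4.79 kΩ.
Base-emitter loop: V_Th = I_B·R_Th + V_BE + (β+1)I_B·R_E, so I_B = (3.19 − 0.7) / (4.79 + 121×0.15) = 0.109 mA.
I_C = β·I_B = 120×0.109 = 13 mA, and I_E = (β+1)I_B = 13.1 mA.
V_CE = V_CC − I_C·R_C − I_E·R_E = 22 − 13×1 − 13.1×0.15 = 6.99 V.
V_CE = 6.99 V > 0.2 V confirms active-region operation.

I_C ≈ 13 mA, V_CE ≈ 7 V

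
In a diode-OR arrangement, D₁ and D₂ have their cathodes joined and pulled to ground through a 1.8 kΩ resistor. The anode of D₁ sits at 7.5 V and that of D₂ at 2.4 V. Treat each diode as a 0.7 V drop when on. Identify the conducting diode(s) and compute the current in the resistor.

Assume both conduct. Then node N would need to be at both 7.5−0.7 = 6.8 V and 2.4−0.7 = 1.7 V, which is impossible.
Assume only D₁ conducts: V_N = 7.5 − 0.7 = 6.8 V, so I_R = 6.8/1.8 = 3.78 mA.
Check D₂: its anode-to-cathode voltage is 2.4 − 6.8 = -4.4 V < 0.7 V, so it is off. The assumption is consistent.

Only D₁ conducts; I_R ≈ 3.8 mA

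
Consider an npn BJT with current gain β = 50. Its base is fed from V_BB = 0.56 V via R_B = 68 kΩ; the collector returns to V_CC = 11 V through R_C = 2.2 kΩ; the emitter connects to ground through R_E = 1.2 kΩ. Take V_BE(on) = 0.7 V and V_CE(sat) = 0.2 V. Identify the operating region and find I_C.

V_BB = 0.56 V ≤ V_BE(on) = 0.7 V, so the base-emitter junction is not forward biased.
The transistor is in cutoff: I_B = I_C = 0.

cutoff; I_C ≈ 0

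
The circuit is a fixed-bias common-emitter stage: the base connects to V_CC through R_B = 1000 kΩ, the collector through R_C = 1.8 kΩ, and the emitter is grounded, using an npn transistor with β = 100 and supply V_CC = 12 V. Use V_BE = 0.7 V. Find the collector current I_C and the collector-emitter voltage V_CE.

Base loop: V_CC = I_B·R_B + V_BE, so I_B = (12 − 0.7)/1000 kΩ = 0.0113 mA.
In the active region I_C = β·I_B = 100 × 0.0113 = 1.13 mA.
Collector loop: V_CE = V_CC − I_C·R_C = 12 − 1.13×1.8 = 9.97 V.
Since V_CE = 9.97 V > V_CE(sat) ≈ 0.2 V, the transistor is in the active region as assumed.

I_C ≈ 1.1 mA, V_CE ≈ 10 V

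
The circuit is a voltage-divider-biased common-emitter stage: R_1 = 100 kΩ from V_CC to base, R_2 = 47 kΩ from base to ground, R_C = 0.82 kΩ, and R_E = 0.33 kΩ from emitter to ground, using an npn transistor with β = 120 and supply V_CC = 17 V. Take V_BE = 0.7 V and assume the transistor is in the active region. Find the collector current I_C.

Thevenize the base divider: V_Th = V_CC·R_2/(R_1+R_2) = 17×47/147 = 5.44 V, R_Th = R_1‖R_2 = 32 kΩ.
Base-emitter loop: V_Th = I_B·R_Th + V_BE + (β+1)I_B·R_E, so I_B = (5.44 − 0.7) / (32 + 121×0.33) = 0.0659 mA.
I_C = β·I_B = 120×0.0659 = 7.9 mA, and I_E = (β+1)I_B = 7.97 mA.
V_CE = V_CC − I_C·R_C − I_E·R_E = 17 − 7.9×0.82 − 7.97×0.33 = 7.89 V.
V_CE = 7.89 V > 0.2 V confirms active-region operation.

I_C ≈ 7.9 mA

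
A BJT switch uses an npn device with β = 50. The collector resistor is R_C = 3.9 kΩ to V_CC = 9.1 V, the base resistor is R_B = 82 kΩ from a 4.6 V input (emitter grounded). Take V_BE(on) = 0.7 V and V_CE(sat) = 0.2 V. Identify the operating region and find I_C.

saturation; I_C ≈ 2.3 mA

Assume active: I_B = (4.6 − 0.7)/82 = 0.0476 mA, giving I_C = β·I_B = 2.38 mA.
But then V_CE = 9.1 − 2.38×3.9 = -0.174 V < V_CE(sat) = 0.2 V — impossible in the active region.
So the transistor is saturated. With V_CE = 0.2 V, I_C = (V_CC − 0.2)/R_C = 8.9/3.9 = 2.28 mA.
Check: β·I_B = 2.38 mA > I_C = 2.28 mA, confirming saturation.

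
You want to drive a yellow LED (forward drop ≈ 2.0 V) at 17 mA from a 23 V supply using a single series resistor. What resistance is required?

R ≈ 1.2 kΩ

The resistor drops V_S − V_D = 23 − 2.0 = 21 V at 17 mA.
R = 21 V / 17 mA = 1.24 kΩ.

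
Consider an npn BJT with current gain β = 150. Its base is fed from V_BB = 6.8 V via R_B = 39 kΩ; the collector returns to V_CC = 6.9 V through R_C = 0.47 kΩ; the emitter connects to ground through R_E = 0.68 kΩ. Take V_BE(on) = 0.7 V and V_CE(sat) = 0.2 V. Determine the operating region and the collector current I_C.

Assume active: I_B = (6.8 − 0.7)/(39 + 151×0.68) = 0.0431 mA, I_C = β·I_B = 6.46 mA.
Then V_CE = 6.9 − 6.46×0.47 − 6.5×0.68 = -0.556 V < 0.2 V — the active assumption fails.
Re-solve with V_CE = 0.2 V. KCL at the emitter: V_E/R_E = (V_BB−0.7−V_E)/R_B + (V_CC−0.2−V_E)/R_C, giving V_E = 3.98 V.
I_C = (V_CC − 0.2 − V_E)/R_C = (6.7 − 3.98)/0.47 = 5.79 mA.
Check: I_B = (6.1 − 3.98)/39 = 0.0544 mA, and β·I_B = 8.17 mA > I_C, confirming saturation.

saturation; I_C ≈ 5.8 mA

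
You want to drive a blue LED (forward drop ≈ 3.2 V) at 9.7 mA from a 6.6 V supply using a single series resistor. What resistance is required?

R ≈ 0.35 kΩ

The resistor drops V_S − V_D = 6.6 − 3.2 = 3.4 V at 9.7 mA.
R = 3.4 V / 9.7 mA = 0.351 kΩ.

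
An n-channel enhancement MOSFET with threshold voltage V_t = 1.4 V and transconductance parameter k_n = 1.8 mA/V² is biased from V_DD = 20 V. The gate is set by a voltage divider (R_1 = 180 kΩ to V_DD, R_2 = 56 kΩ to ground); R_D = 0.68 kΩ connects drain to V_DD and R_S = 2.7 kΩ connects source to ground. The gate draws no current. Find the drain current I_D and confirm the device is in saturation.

I_D ≈ 0.87 mA

V_G = V_DD·R_2/(R_1+R_2) = 20×56/236 = 4.75 V.
Assume saturation: I_D = (k_n/2)(V_GS − V_t)² with V_GS = V_G − I_D·R_S = 4.75 − 2.7·I_D.
Substituting gives 6.56·I_D² − 17.3·I_D + 10.1 = 0, with roots I_D = 0.874 or 1.76 mA.
The root I_D = 1.76 mA gives V_GS = 0.00294 V ≤ V_t, so take I_D = 0.874 mA.
Then V_GS = 2.39 V and V_DS = V_DD − I_D(R_D+R_S) = 20 − 0.874×3.38 = 17 V.
Saturation requires V_DS ≥ V_GS − V_t = 0.986 V; 17 ≥ 0.986 ✓.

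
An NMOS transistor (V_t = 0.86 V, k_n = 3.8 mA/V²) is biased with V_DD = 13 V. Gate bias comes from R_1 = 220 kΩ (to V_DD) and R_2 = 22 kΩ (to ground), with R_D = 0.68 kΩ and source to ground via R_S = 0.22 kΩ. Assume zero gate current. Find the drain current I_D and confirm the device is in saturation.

I_D ≈ 0.16 mA

V_G = V_DD·R_2/(R_1+R_2) = 13×22/242 = 1.18 V.
Assume saturation: I_D = (k_n/2)(V_GS − V_t)² with V_GS = V_G − I_D·R_S = 1.18 − 0.22·I_D.
Substituting gives 0.092·I_D² − 1.27·I_D + 0.197 = 0, with roots I_D = 0.157 or 13.6 mA.
The root I_D = 13.6 mA gives V_GS = -1.82 V ≤ V_t, so take I_D = 0.157 mA.
Then V_GS = 1.15 V and V_DS = V_DD − I_D(R_D+R_S) = 13 − 0.157×0.9 = 12.9 V.
Saturation requires V_DS ≥ V_GS − V_t = 0.287 V; 12.9 ≥ 0.287 ✓.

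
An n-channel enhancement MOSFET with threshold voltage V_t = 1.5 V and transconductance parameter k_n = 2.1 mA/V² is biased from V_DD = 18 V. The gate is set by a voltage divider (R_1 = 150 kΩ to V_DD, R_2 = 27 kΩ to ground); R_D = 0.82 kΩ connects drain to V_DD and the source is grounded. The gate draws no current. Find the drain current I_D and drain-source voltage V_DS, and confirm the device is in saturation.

I_D ≈ 1.6 mA, V_DS ≈ 17 V

V_G = V_DD·R_2/(R_1+R_2) = 18×27/177 = 2.75 V. With the source grounded, V_GS = V_G = 2.75 V.
Assume saturation: I_D = (k_n/2)(V_GS − V_t)² = (2.1/2)×(2.75 − 1.5)² = 1.05×1.25² = 1.63 mA.
V_DS = V_DD − I_D·R_D = 18 − 1.63×0.82 = 16.7 V.
Saturation requires V_DS ≥ V_GS − V_t = 1.25 V; 16.7 ≥ 1.25 ✓.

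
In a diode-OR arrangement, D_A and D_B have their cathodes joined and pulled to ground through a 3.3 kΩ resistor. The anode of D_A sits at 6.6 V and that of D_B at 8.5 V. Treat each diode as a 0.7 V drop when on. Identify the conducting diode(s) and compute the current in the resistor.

Assume both conduct. Then node N would need to be at both 6.6−0.7 = 5.9 V and 8.5−0.7 = 7.8 V, which is impossible.
Assume only D_B conducts: V_N = 8.5 − 0.7 = 7.8 V, so I_R = 7.8/3.3 = 2.36 mA.
Check D_A: its anode-to-cathode voltage is 6.6 − 7.8 = -1.2 V < 0.7 V, so it is off. The assumption is consistent.

Only D_B conducts; I_R ≈ 2.4 mA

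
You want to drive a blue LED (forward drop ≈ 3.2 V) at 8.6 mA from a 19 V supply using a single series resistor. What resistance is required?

The resistor drops V_S − V_D = 19 − 3.2 = 15.8 V at 8.6 mA.
R = 15.8 V / 8.6 mA = 1.84 kΩ.

R ≈ 1.8 kΩ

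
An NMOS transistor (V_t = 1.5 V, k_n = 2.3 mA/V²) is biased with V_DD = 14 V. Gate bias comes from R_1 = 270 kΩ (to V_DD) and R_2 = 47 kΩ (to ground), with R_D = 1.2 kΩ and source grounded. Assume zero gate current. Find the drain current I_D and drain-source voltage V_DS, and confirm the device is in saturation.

I_D ≈ 0.38 mA, V_DS ≈ 14 V

V_G = V_DD·R_2/(R_1+R_2) = 14×47/317 = 2.08 V. With the source grounded, V_GS = V_G = 2.08 V.
Assume saturation: I_D = (k_n/2)(V_GS − V_t)² = (2.3/2)×(2.08 − 1.5)² = 1.15×0.576² = 0.381 mA.
V_DS = V_DD − I_D·R_D = 14 − 0.381×1.2 = 13.5 V.
Saturation requires V_DS ≥ V_GS − V_t = 0.576 V; 13.5 ≥ 0.576 ✓.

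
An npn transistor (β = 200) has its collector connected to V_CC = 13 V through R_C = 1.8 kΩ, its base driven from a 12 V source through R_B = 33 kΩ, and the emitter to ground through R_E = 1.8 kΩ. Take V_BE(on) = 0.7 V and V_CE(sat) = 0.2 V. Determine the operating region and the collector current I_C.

saturation; I_C ≈ 3.5 mA

Assume active: I_B = (12 − 0.7)/(33 + 201×1.8) = 0.0286 mA, I_C = β·I_B = 5.72 mA.
Then V_CE = 13 − 5.72×1.8 − 5.75×1.8 = -7.66 V < 0.2 V — the active assumption fails.
Re-solve with V_CE = 0.2 V. KCL at the emitter: V_E/R_E = (V_BB−0.7−V_E)/R_B + (V_CC−0.2−V_E)/R_C, giving V_E = 6.53 V.
I_C = (V_CC − 0.2 − V_E)/R_C = (12.8 − 6.53)/1.8 = 3.48 mA.
Check: I_B = (11.3 − 6.53)/33 = 0.145 mA, and β·I_B = 28.9 mA > I_C, confirming saturation.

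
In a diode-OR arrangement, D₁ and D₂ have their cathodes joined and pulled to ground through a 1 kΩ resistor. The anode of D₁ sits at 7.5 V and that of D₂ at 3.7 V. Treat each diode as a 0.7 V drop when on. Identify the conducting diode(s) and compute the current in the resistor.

Only D₁ conducts; I_R ≈ 6.8 mA

Assume both conduct. Then node N would need to be at both 7.5−0.7 = 6.8 V and 3.7−0.7 = 3 V, which is impossible.
Assume only D₁ conducts: V_N = 7.5 − 0.7 = 6.8 V, so I_R = 6.8/1 = 6.8 mA.
Check D₂: its anode-to-cathode voltage is 3.7 − 6.8 = -3.1 V < 0.7 V, so it is off. The assumption is consistent.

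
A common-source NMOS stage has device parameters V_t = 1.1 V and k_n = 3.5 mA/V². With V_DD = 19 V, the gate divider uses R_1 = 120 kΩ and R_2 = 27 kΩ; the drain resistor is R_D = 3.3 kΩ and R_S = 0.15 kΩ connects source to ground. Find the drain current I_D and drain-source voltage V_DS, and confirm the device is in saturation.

I_D ≈ 4.8 mA, V_DS ≈ 2.3 V

V_G = V_DD·R_2/(R_1+R_2) = 19×27/147 = 3.49 V.
Assume saturation: I_D = (k_n/2)(V_GS − V_t)² with V_GS = V_G − I_D·R_S = 3.49 − 0.15·I_D.
Substituting gives 0.0394·I_D² − 2.25·I_D + 9.99 = 0, with roots I_D = 4.84 or 52.4 mA.
The root I_D = 52.4 mA gives V_GS = -4.37 V ≤ V_t, so take I_D = 4.84 mA.
Then V_GS = 2.76 V and V_DS = V_DD − I_D(R_D+R_S) = 19 − 4.84×3.45 = 2.29 V.
Saturation requires V_DS ≥ V_GS − V_t = 1.66 V; 2.29 ≥ 1.66 ✓.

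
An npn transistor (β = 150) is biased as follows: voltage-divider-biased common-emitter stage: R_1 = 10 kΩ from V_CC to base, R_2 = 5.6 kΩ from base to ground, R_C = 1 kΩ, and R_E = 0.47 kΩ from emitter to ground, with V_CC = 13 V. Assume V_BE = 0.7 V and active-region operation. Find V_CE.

Thevenize the base divider: V_Th = V_CC·R_2/(R_1+R_2) = 13×5.6/15.6 = 4.67 V, R_Th = R_1‖R_2 = 3.59 kΩ.
Base-emitter loop: V_Th = I_B·R_Th + V_BE + (β+1)I_B·R_E, so I_B = (4.67 − 0.7) / (3.59 + 151×0.47) = 0.0532 mA.
I_C = β·I_B = 150×0.0532 = 7.98 mA, and I_E = (β+1)I_B = 8.03 mA.
V_CE = V_CC − I_C·R_C − I_E·R_E = 13 − 7.98×1 − 8.03×0.47 = 1.24 V.
V_CE = 1.24 V > 0.2 V confirms active-region operation.

V_CE ≈ 1.2 V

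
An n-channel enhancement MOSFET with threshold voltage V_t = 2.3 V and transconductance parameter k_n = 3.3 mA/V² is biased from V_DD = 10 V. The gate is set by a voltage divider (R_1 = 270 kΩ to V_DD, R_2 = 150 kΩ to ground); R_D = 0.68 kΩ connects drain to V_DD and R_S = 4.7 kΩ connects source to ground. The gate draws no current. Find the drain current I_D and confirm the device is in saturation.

I_D ≈ 0.2 mA

V_G = V_DD·R_2/(R_1+R_2) = 10×150/420 = 3.57 V.
Assume saturation: I_D = (k_n/2)(V_GS − V_t)² with V_GS = V_G − I_D·R_S = 3.57 − 4.7·I_D.
Substituting gives 36.4·I_D² − 20.7·I_D + 2.67 = 0, with roots I_D = 0.197 or 0.371 mA.
The root I_D = 0.371 mA gives V_GS = 1.83 V ≤ V_t, so take I_D = 0.197 mA.
Then V_GS = 2.65 V and V_DS = V_DD − I_D(R_D+R_S) = 10 − 0.197×5.38 = 8.94 V.
Saturation requires V_DS ≥ V_GS − V_t = 0.346 V; 8.94 ≥ 0.346 ✓.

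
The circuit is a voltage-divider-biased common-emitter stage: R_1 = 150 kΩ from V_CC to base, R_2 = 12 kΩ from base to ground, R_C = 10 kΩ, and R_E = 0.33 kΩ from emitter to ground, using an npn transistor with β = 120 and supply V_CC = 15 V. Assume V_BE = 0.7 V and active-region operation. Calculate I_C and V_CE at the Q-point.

I_C ≈ 0.97 mA, V_CE ≈ 5 V

Thevenize the base divider: V_Th = V_CC·R_2/(R_1+R_2) = 15×12/162 = 1.11 V, R_Th = R_1‖R_2 = 11.1 kΩ.
Base-emitter loop: V_Th = I_B·R_Th + V_BE + (β+1)I_B·R_E, so I_B = (1.11 − 0.7) / (11.1 + 121×0.33) = 0.00805 mA.
I_C = β·I_B = 120×0.00805 = 0.967 mA, and I_E = (β+1)I_B = 0.975 mA.
V_CE = V_CC − I_C·R_C − I_E·R_E = 15 − 0.967×10 − 0.975×0.33 = 5.01 V.
V_CE = 5.01 V > 0.2 V confirms active-region operation.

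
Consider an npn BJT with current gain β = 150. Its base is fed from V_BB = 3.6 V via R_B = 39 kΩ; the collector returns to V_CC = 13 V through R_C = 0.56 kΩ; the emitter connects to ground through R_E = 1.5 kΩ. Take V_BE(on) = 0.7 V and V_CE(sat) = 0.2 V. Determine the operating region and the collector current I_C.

Assume active. Base-emitter loop: I_B = (V_BB − V_BE)/(R_B + (β+1)R_E) = (3.6 − 0.7)/(39 + 151×1.5) = 0.0109 mA.
I_C = β·I_B = 150×0.0109 = 1.64 mA.
V_CE = V_CC − I_C·R_C − I_E·R_E = 13 − 1.64×0.56 − 1.65×1.5 = 9.61 V > V_CE(sat), so the active-region assumption holds.

active; I_C ≈ 1.6 mA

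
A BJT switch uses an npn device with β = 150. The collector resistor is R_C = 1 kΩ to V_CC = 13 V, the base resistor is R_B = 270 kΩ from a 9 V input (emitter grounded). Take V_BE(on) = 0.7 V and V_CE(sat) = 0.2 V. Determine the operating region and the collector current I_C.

Assume active. Base-emitter loop: I_B = (V_BB − V_BE)/R_B = (9 − 0.7)/270 = 0.0307 mA.
I_C = β·I_B = 150×0.0307 = 4.61 mA.
V_CE = V_CC − I_C·R_C = 13 − 4.61×1 = 8.39 V > V_CE(sat), so the active-region assumption holds.

active; I_C ≈ 4.6 mA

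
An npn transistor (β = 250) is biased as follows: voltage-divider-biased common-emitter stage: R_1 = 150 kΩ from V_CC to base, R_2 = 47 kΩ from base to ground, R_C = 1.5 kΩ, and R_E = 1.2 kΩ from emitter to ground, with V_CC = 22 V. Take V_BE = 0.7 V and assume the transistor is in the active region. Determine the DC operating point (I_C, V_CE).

I_C ≈ 3.4 mA, V_CE ≈ 13 V

Thevenize the base divider: V_Th = V_CC·R_2/(R_1+R_2) = 22×47/197 = 5.25 V, R_Th = R_1‖R_2 = 35.8 kΩ.
Base-emitter loop: V_Th = I_B·R_Th + V_BE + (β+1)I_B·R_E, so I_B = (5.25 − 0.7) / (35.8 + 251×1.2) = 0.0135 mA.
I_C = β·I_B = 250×0.0135 = 3.37 mA, and I_E = (β+1)I_B = 3.39 mA.
V_CE = V_CC − I_C·R_C − I_E·R_E = 22 − 3.37×1.5 − 3.39×1.2 = 12.9 V.
V_CE = 12.9 V > 0.2 V confirms active-region operation.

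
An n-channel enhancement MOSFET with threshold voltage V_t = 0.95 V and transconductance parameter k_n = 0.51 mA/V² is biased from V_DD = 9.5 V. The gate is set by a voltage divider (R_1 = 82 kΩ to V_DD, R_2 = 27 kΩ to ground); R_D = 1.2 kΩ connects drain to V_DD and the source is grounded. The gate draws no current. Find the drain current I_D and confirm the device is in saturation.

V_G = V_DD·R_2/(R_1+R_2) = 9.5×27/109 = 2.35 V. With the source grounded, V_GS = V_G = 2.35 V.
Assume saturation: I_D = (k_n/2)(V_GS − V_t)² = (0.51/2)×(2.35 − 0.95)² = 0.255×1.4² = 0.502 mA.
V_DS = V_DD − I_D·R_D = 9.5 − 0.502×1.2 = 8.9 V.
Saturation requires V_DS ≥ V_GS − V_t = 1.4 V; 8.9 ≥ 1.4 ✓.

I_D ≈ 0.5 mA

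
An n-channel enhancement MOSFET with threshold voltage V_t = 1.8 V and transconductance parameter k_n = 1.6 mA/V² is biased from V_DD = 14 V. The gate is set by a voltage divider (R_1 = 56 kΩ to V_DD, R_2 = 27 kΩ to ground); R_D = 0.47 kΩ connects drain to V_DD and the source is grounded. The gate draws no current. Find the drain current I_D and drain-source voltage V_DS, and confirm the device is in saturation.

I_D ≈ 6.1 mA, V_DS ≈ 11 V

V_G = V_DD·R_2/(R_1+R_2) = 14×27/83 = 4.55 V. With the source grounded, V_GS = V_G = 4.55 V.
Assume saturation: I_D = (k_n/2)(V_GS − V_t)² = (1.6/2)×(4.55 − 1.8)² = 0.8×2.75² = 6.07 mA.
V_DS = V_DD − I_D·R_D = 14 − 6.07×0.47 = 11.1 V.
Saturation requires V_DS ≥ V_GS − V_t = 2.75 V; 11.1 ≥ 2.75 ✓.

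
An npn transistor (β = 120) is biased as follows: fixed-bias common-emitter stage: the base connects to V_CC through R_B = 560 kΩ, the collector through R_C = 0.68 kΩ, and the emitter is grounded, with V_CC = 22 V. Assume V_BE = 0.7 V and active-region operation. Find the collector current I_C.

Base loop: V_CC = I_B·R_B + V_BE, so I_B = (22 − 0.7)/560 kΩ = 0.038 mA.
In the active region I_C = β·I_B = 120 × 0.038 = 4.56 mA.
Collector loop: V_CE = V_CC − I_C·R_C = 22 − 4.56×0.68 = 18.9 V.
Since V_CE = 18.9 V > V_CE(sat) ≈ 0.2 V, the transistor is in the active region as assumed.

I_C ≈ 4.6 mA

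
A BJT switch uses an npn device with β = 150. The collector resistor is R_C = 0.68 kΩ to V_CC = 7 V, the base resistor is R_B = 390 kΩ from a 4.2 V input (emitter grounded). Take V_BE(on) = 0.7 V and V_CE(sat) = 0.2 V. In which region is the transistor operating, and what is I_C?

active; I_C ≈ 1.3 mA

Assume active. Base-emitter loop: I_B = (V_BB − V_BE)/R_B = (4.2 − 0.7)/390 = 0.00897 mA.
I_C = β·I_B = 150×0.00897 = 1.35 mA.
V_CE = V_CC − I_C·R_C = 7 − 1.35×0.68 = 6.08 V > V_CE(sat), so the active-region assumption holds.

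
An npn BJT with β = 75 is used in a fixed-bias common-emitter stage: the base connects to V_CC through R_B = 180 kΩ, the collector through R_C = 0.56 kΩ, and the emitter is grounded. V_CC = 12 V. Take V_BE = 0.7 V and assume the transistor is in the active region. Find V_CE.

Base loop: V_CC = I_B·R_B + V_BE, so I_B = (12 − 0.7)/180 kΩ = 0.0628 mA.
In the active region I_C = β·I_B = 75 × 0.0628 = 4.71 mA.
Collector loop: V_CE = V_CC − I_C·R_C = 12 − 4.71×0.56 = 9.36 V.
Since V_CE = 9.36 V > V_CE(sat) ≈ 0.2 V, the transistor is in the active region as assumed.

V_CE ≈ 9.4 V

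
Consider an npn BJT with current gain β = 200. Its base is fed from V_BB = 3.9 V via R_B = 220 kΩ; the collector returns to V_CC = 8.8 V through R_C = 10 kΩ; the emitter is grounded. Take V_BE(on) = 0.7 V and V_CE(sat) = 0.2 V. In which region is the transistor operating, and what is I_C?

Assume active: I_B = (3.9 − 0.7)/220 = 0.0145 mA, giving I_C = β·I_B = 2.91 mA.
But then V_CE = 8.8 − 2.91×10 = -20.3 V < V_CE(sat) = 0.2 V — impossible in the active region.
So the transistor is saturated. With V_CE = 0.2 V, I_C = (V_CC − 0.2)/R_C = 8.6/10 = 0.86 mA.
Check: β·I_B = 2.91 mA > I_C = 0.86 mA, confirming saturation.

saturation; I_C ≈ 0.86 mA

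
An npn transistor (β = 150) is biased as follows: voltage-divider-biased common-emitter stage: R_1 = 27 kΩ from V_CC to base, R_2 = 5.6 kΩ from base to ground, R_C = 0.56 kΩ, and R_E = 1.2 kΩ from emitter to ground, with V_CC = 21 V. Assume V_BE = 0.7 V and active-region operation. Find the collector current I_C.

I_C ≈ 2.3 mA

Thevenize the base divider: V_Th = V_CC·R_2/(R_1+R_2) = 21×5.6/32.6 = 3.61 V, R_Th = R_1‖R_2 = 4.64 kΩ.
Base-emitter loop: V_Th = I_B·R_Th + V_BE + (β+1)I_B·R_E, so I_B = (3.61 − 0.7) / (4.64 + 151×1.2) = 0.0156 mA.
I_C = β·I_B = 150×0.0156 = 2.35 mA, and I_E = (β+1)I_B = 2.36 mA.
V_CE = V_CC − I_C·R_C − I_E·R_E = 21 − 2.35×0.56 − 2.36×1.2 = 16.9 V.
V_CE = 16.9 V > 0.2 V confirms active-region operation.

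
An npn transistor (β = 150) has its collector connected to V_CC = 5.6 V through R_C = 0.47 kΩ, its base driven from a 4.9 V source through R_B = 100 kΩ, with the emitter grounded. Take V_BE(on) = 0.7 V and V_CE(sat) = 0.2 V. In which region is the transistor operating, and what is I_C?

active; I_C ≈ 6.3 mA

Assume active. Base-emitter loop: I_B = (V_BB − V_BE)/R_B = (4.9 − 0.7)/100 = 0.042 mA.
I_C = β·I_B = 150×0.042 = 6.3 mA.
V_CE = V_CC − I_C·R_C = 5.6 − 6.3×0.47 = 2.64 V > V_CE(sat), so the active-region assumption holds.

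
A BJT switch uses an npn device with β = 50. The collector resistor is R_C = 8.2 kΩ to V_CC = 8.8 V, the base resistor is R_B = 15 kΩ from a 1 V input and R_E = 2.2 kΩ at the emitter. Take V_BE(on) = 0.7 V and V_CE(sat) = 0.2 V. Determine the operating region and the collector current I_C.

active; I_C ≈ 0.12 mA

Assume active. Base-emitter loop: I_B = (V_BB − V_BE)/(R_B + (β+1)R_E) = (1 − 0.7)/(15 + 51×2.2) = 0.00236 mA.
I_C = β·I_B = 50×0.00236 = 0.118 mA.
V_CE = V_CC − I_C·R_C − I_E·R_E = 8.8 − 0.118×8.2 − 0.12×2.2 = 7.57 V > V_CE(sat), so the active-region assumption holds.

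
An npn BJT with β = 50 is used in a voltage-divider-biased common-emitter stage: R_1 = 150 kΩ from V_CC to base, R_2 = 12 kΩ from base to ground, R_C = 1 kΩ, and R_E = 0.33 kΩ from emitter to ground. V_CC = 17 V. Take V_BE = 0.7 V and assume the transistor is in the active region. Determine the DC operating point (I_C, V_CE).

I_C ≈ 1 mA, V_CE ≈ 16 V

Thevenize the base divider: V_Th = V_CC·R_2/(R_1+R_2) = 17×12/162 = 1.26 V, R_Th = R_1‖R_2 = 11.1 kΩ.
Base-emitter loop: V_Th = I_B·R_Th + V_BE + (β+1)I_B·R_E, so I_B = (1.26 − 0.7) / (11.1 + 51×0.33) = 0.02 mA.
I_C = β·I_B = 50×0.02 = 1 mA, and I_E = (β+1)I_B = 1.02 mA.
V_CE = V_CC − I_C·R_C − I_E·R_E = 17 − 1×1 − 1.02×0.33 = 15.7 V.
V_CE = 15.7 V > 0.2 V confirms active-region operation.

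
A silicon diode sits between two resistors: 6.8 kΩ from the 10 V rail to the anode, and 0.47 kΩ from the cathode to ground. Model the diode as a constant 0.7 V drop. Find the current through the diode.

The two resistors are in series with the diode, so KVL gives 10 = I·6.8 + 0.7 + I·0.47.
I = (10 − 0.7) / (6.8 + 0.47) kΩ = 9.3 / 7.27 = 1.28 mA.

I ≈ 1.3 mA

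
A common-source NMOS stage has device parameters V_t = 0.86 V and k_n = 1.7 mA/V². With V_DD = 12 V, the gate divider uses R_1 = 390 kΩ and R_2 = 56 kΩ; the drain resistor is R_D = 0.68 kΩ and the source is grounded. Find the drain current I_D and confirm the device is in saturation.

V_G = V_DD·R_2/(R_1+R_2) = 12×56/446 = 1.51 V. With the source grounded, V_GS = V_G = 1.51 V.
Assume saturation: I_D = (k_n/2)(V_GS − V_t)² = (1.7/2)×(1.51 − 0.86)² = 0.85×0.647² = 0.356 mA.
V_DS = V_DD − I_D·R_D = 12 − 0.356×0.68 = 11.8 V.
Saturation requires V_DS ≥ V_GS − V_t = 0.647 V; 11.8 ≥ 0.647 ✓.

I_D ≈ 0.36 mA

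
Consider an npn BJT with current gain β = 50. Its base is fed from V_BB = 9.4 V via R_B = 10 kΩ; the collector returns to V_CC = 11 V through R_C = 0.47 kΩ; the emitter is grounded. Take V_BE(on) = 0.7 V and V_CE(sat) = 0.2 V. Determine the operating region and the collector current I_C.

Assume active: I_B = (9.4 − 0.7)/10 = 0.87 mA, giving I_C = β·I_B = 43.5 mA.
But then V_CE = 11 − 43.5×0.47 = -9.45 V < V_CE(sat) = 0.2 V — impossible in the active region.
So the transistor is saturated. With V_CE = 0.2 V, I_C = (V_CC − 0.2)/R_C = 10.8/0.47 = 23 mA.
Check: β·I_B = 43.5 mA > I_C = 23 mA, confirming saturation.

saturation; I_C ≈ 23 mA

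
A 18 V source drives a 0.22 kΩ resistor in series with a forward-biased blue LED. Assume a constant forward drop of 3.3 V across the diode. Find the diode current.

I ≈ 67 mA

KVL around the loop: 18 = V_D + I·R = 3.3 + I × 0.22 kΩ.
So I = (18 − 3.3) / 0.22 kΩ = 14.7 / 0.22 = 66.8 mA.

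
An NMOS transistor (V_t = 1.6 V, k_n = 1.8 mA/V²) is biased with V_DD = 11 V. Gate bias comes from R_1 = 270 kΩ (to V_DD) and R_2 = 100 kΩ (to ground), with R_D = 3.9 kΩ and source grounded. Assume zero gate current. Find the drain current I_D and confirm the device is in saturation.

I_D ≈ 1.7 mA

V_G = V_DD·R_2/(R_1+R_2) = 11×100/370 = 2.97 V. With the source grounded, V_GS = V_G = 2.97 V.
Assume saturation: I_D = (k_n/2)(V_GS − V_t)² = (1.8/2)×(2.97 − 1.6)² = 0.9×1.37² = 1.7 mA.
V_DS = V_DD − I_D·R_D = 11 − 1.7×3.9 = 4.38 V.
Saturation requires V_DS ≥ V_GS − V_t = 1.37 V; 4.38 ≥ 1.37 ✓.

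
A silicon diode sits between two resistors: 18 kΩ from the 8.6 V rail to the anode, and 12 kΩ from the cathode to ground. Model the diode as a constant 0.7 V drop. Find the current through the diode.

The two resistors are in series with the diode, so KVL gives 8.6 = I·18 + 0.7 + I·12.
I = (8.6 − 0.7) / (18 + 12) kΩ = 7.9 / 30 = 0.263 mA.

I ≈ 0.26 mA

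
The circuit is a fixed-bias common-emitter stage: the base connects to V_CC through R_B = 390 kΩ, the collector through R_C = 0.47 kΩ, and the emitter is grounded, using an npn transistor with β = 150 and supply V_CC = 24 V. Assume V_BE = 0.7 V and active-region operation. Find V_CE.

Base loop: V_CC = I_B·R_B + V_BE, so I_B = (24 − 0.7)/390 kΩ = 0.0597 mA.
In the active region I_C = β·I_B = 150 × 0.0597 = 8.96 mA.
Collector loop: V_CE = V_CC − I_C·R_C = 24 − 8.96×0.47 = 19.8 V.
Since V_CE = 19.8 V > V_CE(sat) ≈ 0.2 V, the transistor is in the active region as assumed.

V_CE ≈ 20 V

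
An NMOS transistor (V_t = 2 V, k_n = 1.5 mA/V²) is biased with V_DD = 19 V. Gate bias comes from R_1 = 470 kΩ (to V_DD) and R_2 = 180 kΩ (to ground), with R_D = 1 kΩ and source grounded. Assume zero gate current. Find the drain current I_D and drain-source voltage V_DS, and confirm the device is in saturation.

I_D ≈ 8 mA, V_DS ≈ 11 V

V_G = V_DD·R_2/(R_1+R_2) = 19×180/650 = 5.26 V. With the source grounded, V_GS = V_G = 5.26 V.
Assume saturation: I_D = (k_n/2)(V_GS − V_t)² = (1.5/2)×(5.26 − 2)² = 0.75×3.26² = 7.98 mA.
V_DS = V_DD − I_D·R_D = 19 − 7.98×1 = 11 V.
Saturation requires V_DS ≥ V_GS − V_t = 3.26 V; 11 ≥ 3.26 ✓.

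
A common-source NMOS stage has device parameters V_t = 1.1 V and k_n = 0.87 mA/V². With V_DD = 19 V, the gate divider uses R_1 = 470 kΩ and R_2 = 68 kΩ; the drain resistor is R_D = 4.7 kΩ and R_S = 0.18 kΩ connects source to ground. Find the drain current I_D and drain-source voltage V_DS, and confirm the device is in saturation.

I_D ≈ 0.62 mA, V_DS ≈ 16 V

V_G = V_DD·R_2/(R_1+R_2) = 19×68/538 = 2.4 V.
Assume saturation: I_D = (k_n/2)(V_GS − V_t)² with V_GS = V_G − I_D·R_S = 2.4 − 0.18·I_D.
Substituting gives 0.0141·I_D² − 1.2·I_D + 0.737 = 0, with roots I_D = 0.617 or 84.8 mA.
The root I_D = 84.8 mA gives V_GS = -12.9 V ≤ V_t, so take I_D = 0.617 mA.
Then V_GS = 2.29 V and V_DS = V_DD − I_D(R_D+R_S) = 19 − 0.617×4.88 = 16 V.
Saturation requires V_DS ≥ V_GS − V_t = 1.19 V; 16 ≥ 1.19 ✓.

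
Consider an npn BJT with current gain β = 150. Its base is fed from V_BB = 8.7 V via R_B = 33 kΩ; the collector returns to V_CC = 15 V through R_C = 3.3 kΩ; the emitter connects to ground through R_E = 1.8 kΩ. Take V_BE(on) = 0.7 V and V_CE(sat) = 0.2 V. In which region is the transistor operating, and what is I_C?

saturation; I_C ≈ 2.9 mA

Assume active: I_B = (8.7 − 0.7)/(33 + 151×1.8) = 0.0262 mA, I_C = β·I_B = 3.94 mA.
Then V_CE = 15 − 3.94×3.3 − 3.96×1.8 = -5.13 V < 0.2 V — the active assumption fails.
Re-solve with V_CE = 0.2 V. KCL at the emitter: V_E/R_E = (V_BB−0.7−V_E)/R_B + (V_CC−0.2−V_E)/R_C, giving V_E = 5.32 V.
I_C = (V_CC − 0.2 − V_E)/R_C = (14.8 − 5.32)/3.3 = 2.87 mA.
Check: I_B = (8 − 5.32)/33 = 0.0813 mA, and β·I_B = 12.2 mA > I_C, confirming saturation.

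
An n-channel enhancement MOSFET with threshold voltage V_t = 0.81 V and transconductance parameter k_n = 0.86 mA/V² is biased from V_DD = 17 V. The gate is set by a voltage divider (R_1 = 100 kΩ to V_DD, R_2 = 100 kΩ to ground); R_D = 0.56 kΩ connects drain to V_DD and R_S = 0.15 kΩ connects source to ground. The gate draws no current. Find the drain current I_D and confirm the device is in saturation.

V_G = V_DD·R_2/(R_1+R_2) = 17×100/200 = 8.5 V.
Assume saturation: I_D = (k_n/2)(V_GS − V_t)² with V_GS = V_G − I_D·R_S = 8.5 − 0.15·I_D.
Substituting gives 0.00967·I_D² − 1.99·I_D + 25.4 = 0, with roots I_D = 13.7 or 192 mA.
The root I_D = 192 mA gives V_GS = -20.3 V ≤ V_t, so take I_D = 13.7 mA.
Then V_GS = 6.45 V and V_DS = V_DD − I_D(R_D+R_S) = 17 − 13.7×0.71 = 7.29 V.
Saturation requires V_DS ≥ V_GS − V_t = 5.64 V; 7.29 ≥ 5.64 ✓.

I_D ≈ 14 mA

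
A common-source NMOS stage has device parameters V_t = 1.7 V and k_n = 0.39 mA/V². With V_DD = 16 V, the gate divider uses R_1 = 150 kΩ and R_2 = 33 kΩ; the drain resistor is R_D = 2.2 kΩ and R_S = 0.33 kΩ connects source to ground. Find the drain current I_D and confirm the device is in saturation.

I_D ≈ 0.24 mA

V_G = V_DD·R_2/(R_1+R_2) = 16×33/183 = 2.89 V.
Assume saturation: I_D = (k_n/2)(V_GS − V_t)² with V_GS = V_G − I_D·R_S = 2.89 − 0.33·I_D.
Substituting gives 0.0212·I_D² − 1.15·I_D + 0.274 = 0, with roots I_D = 0.239 or 54 mA.
The root I_D = 54 mA gives V_GS = -14.9 V ≤ V_t, so take I_D = 0.239 mA.
Then V_GS = 2.81 V and V_DS = V_DD − I_D(R_D+R_S) = 16 − 0.239×2.53 = 15.4 V.
Saturation requires V_DS ≥ V_GS − V_t = 1.11 V; 15.4 ≥ 1.11 ✓.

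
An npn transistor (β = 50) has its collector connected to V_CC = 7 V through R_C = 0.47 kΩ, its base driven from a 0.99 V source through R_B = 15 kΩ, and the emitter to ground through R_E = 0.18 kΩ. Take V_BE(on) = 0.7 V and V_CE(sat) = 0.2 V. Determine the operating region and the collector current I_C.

active; I_C ≈ 0.6 mA

Assume active. Base-emitter loop: I_B = (V_BB − V_BE)/(R_B + (β+1)R_E) = (0.99 − 0.7)/(15 + 51×0.18) = 0.012 mA.
I_C = β·I_B = 50×0.012 = 0.6 mA.
V_CE = V_CC − I_C·R_C − I_E·R_E = 7 − 0.6×0.47 − 0.612×0.18 = 6.61 V > V_CE(sat), so the active-region assumption holds.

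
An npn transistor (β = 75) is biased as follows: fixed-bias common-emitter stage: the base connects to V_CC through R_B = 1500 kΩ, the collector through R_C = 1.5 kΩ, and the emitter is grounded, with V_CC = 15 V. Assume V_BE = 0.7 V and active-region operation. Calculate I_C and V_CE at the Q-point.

Base loop: V_CC = I_B·R_B + V_BE, so I_B = (15 − 0.7)/1500 kΩ = 0.00953 mA.
In the active region I_C = β·I_B = 75 × 0.00953 = 0.715 mA.
Collector loop: V_CE = V_CC − I_C·R_C = 15 − 0.715×1.5 = 13.9 V.
Since V_CE = 13.9 V > V_CE(sat) ≈ 0.2 V, the transistor is in the active region as assumed.

I_C ≈ 0.72 mA, V_CE ≈ 14 V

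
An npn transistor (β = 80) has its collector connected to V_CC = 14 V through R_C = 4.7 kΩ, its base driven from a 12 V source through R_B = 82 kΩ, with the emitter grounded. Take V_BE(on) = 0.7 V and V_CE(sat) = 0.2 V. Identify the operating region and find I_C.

Assume active: I_B = (12 − 0.7)/82 = 0.138 mA, giving I_C = β·I_B = 11 mA.
But then V_CE = 14 − 11×4.7 = -37.8 V < V_CE(sat) = 0.2 V — impossible in the active region.
So the transistor is saturated. With V_CE = 0.2 V, I_C = (V_CC − 0.2)/R_C = 13.8/4.7 = 2.94 mA.
Check: β·I_B = 11 mA > I_C = 2.94 mA, confirming saturation.

saturation; I_C ≈ 2.9 mA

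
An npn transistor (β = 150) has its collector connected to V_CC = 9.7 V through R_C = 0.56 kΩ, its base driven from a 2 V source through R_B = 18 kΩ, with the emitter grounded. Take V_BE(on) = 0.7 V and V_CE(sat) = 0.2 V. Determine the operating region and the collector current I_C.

Assume active. Base-emitter loop: I_B = (V_BB − V_BE)/R_B = (2 − 0.7)/18 = 0.0722 mA.
I_C = β·I_B = 150×0.0722 = 10.8 mA.
V_CE = V_CC − I_C·R_C = 9.7 − 10.8×0.56 = 3.63 V > V_CE(sat), so the active-region assumption holds.

active; I_C ≈ 11 mA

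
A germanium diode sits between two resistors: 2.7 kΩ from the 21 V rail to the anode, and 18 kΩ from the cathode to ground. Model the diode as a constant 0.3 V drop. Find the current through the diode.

I ≈ 1 mA

The two resistors are in series with the diode, so KVL gives 21 = I·2.7 + 0.3 + I·18.
I = (21 − 0.3) / (2.7 + 18) kΩ = 20.7 / 20.7 = 1 mA.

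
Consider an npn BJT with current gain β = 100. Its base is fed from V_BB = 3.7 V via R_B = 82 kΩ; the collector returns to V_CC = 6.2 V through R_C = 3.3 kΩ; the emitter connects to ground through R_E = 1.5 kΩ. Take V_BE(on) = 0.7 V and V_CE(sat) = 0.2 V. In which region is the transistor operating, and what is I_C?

saturation; I_C ≈ 1.2 mA

Assume active: I_B = (3.7 − 0.7)/(82 + 101×1.5) = 0.0128 mA, I_C = β·I_B = 1.28 mA.
Then V_CE = 6.2 − 1.28×3.3 − 1.3×1.5 = 0.0137 V < 0.2 V — the active assumption fails.
Re-solve with V_CE = 0.2 V. KCL at the emitter: V_E/R_E = (V_BB−0.7−V_E)/R_B + (V_CC−0.2−V_E)/R_C, giving V_E = 1.89 V.
I_C = (V_CC − 0.2 − V_E)/R_C = (6 − 1.89)/3.3 = 1.25 mA.
Check: I_B = (3 − 1.89)/82 = 0.0135 mA, and β·I_B = 1.35 mA > I_C, confirming saturation.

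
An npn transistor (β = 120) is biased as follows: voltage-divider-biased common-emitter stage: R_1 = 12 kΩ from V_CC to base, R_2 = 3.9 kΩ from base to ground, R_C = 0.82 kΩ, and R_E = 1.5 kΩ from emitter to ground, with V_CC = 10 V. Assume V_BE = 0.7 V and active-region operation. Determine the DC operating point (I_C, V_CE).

Thevenize the base divider: V_Th = V_CC·R_2/(R_1+R_2) = 10×3.9/15.9 = 2.45 V, R_Th = R_1‖R_2 = 2.94 kΩ.
Base-emitter loop: V_Th = I_B·R_Th + V_BE + (β+1)I_B·R_E, so I_B = (2.45 − 0.7) / (2.94 + 121×1.5) = 0.0095 mA.
I_C = β·I_B = 120×0.0095 = 1.14 mA, and I_E = (β+1)I_B = 1.15 mA.
V_CE = V_CC − I_C·R_C − I_E·R_E = 10 − 1.14×0.82 − 1.15×1.5 = 7.34 V.
V_CE = 7.34 V > 0.2 V confirms active-region operation.

I_C ≈ 1.1 mA, V_CE ≈ 7.3 V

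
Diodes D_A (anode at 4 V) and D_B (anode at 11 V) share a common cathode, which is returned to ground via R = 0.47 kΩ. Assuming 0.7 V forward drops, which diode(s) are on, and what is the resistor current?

Only D_B conducts; I_R ≈ 22 mA

Assume both conduct. Then node N would need to be at both 4−0.7 = 3.3 V and 11−0.7 = 10.3 V, which is impossible.
Assume only D_B conducts: V_N = 11 − 0.7 = 10.3 V, so I_R = 10.3/0.47 = 21.9 mA.
Check D_A: its anode-to-cathode voltage is 4 − 10.3 = -6.3 V < 0.7 V, so it is off. The assumption is consistent.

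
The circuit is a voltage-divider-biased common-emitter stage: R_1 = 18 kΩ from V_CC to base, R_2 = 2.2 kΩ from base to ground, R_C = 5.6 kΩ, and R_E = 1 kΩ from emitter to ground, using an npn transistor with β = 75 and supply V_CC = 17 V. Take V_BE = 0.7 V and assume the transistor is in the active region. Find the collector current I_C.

Thevenize the base divider: V_Th = V_CC·R_2/(R_1+R_2) = 17×2.2/20.2 = 1.85 V, R_Th = R_1‖R_2 = 1.96 kΩ.
Base-emitter loop: V_Th = I_B·R_Th + V_BE + (β+1)I_B·R_E, so I_B = (1.85 − 0.7) / (1.96 + 76×1) = 0.0148 mA.
I_C = β·I_B = 75×0.0148 = 1.11 mA, and I_E = (β+1)I_B = 1.12 mA.
V_CE = V_CC − I_C·R_C − I_E·R_E = 17 − 1.11×5.6 − 1.12×1 = 9.67 V.
V_CE = 9.67 V > 0.2 V confirms active-region operation.

I_C ≈ 1.1 mA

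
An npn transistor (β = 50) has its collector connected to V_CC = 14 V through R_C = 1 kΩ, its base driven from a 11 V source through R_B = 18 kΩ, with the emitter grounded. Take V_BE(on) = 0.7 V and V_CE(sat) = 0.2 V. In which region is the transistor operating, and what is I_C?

saturation; I_C ≈ 14 mA

Assume active: I_B = (11 − 0.7)/18 = 0.572 mA, giving I_C = β·I_B = 28.6 mA.
But then V_CE = 14 − 28.6×1 = -14.6 V < V_CE(sat) = 0.2 V — impossible in the active region.
So the transistor is saturated. With V_CE = 0.2 V, I_C = (V_CC − 0.2)/R_C = 13.8/1 = 13.8 mA.
Check: β·I_B = 28.6 mA > I_C = 13.8 mA, confirming saturation.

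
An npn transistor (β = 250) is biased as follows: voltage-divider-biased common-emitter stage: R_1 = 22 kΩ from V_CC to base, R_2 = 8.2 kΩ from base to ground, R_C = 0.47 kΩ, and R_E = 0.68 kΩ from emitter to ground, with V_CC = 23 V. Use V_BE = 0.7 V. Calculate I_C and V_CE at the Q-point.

Thevenize the base divider: V_Th = V_CC·R_2/(R_1+R_2) = 23×8.2/30.2 = 6.25 V, R_Th = R_1‖R_2 = 5.97 kΩ.
Base-emitter loop: V_Th = I_B·R_Th + V_BE + (β+1)I_B·R_E, so I_B = (6.25 − 0.7) / (5.97 + 251×0.68) = 0.0314 mA.
I_C = β·I_B = 250×0.0314 = 7.85 mA, and I_E = (β+1)I_B = 7.88 mA.
V_CE = V_CC − I_C·R_C − I_E·R_E = 23 − 7.85×0.47 − 7.88×0.68 = 14 V.
V_CE = 14 V > 0.2 V confirms active-region operation.

I_C ≈ 7.8 mA, V_CE ≈ 14 V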